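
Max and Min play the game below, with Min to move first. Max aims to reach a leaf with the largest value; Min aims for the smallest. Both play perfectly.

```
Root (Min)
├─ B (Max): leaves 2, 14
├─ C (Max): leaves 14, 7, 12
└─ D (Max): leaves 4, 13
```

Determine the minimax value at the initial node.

B (Max): max(2, 14) = 14
C (Max): max(14, 7, 12) = 14
D (Max): max(4, 13) = 13
Root (Min): min(14, 14, 13) = 13

13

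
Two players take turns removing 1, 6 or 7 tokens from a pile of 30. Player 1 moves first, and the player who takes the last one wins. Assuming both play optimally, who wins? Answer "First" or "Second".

First

Positions where the player to move wins (W) vs loses (L):
i:   0  1  2  3  4  5  6  7  8  9 10 11 12 13 14 15 16 17 18 19 20 21 22 23 24 25 26 27 28 29 30
     L  W  L  W  L  W  W  W  W  W  W  W  L  W  L  W  L  W  W  W  W  W  W  W  L  W  L  W  L  W  W
Position 30 is W, so the first player wins.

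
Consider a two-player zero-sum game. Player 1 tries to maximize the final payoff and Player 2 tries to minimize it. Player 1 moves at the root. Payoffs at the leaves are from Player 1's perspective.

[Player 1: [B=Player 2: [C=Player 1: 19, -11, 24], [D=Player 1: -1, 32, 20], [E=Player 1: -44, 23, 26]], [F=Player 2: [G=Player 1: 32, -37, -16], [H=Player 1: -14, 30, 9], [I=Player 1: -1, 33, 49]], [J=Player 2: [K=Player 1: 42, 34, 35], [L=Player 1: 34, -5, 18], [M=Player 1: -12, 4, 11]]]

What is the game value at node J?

K: max(42, 34, 35) = 42
L: max(34, -5, 18) = 34
M: max(-12, 4, 11) = 11
J: min(42, 34, 11) = 11

11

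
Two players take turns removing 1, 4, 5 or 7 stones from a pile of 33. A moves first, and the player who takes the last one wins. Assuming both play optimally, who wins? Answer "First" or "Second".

Positions where the player to move wins (W) vs loses (L):
i:   0  1  2  3  4  5  6  7  8  9 10 11 12 13 14 15 16 17 18 19 20 21 22 23 24 25 26 27 28 29 30 31 32 33
     L  W  L  W  W  W  W  W  L  W  L  W  W  W  W  W  L  W  L  W  W  W  W  W  L  W  L  W  W  W  W  W  L  W
Position 33 is W, so the first player wins.

First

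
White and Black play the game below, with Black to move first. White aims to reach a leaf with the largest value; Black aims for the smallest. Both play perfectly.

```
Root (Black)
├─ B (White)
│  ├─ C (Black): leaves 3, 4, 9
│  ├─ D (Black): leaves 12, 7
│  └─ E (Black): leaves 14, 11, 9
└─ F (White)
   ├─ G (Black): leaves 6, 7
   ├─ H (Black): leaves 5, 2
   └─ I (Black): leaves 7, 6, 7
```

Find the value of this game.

C (Black): min(3, 4, 9) = 3
D (Black): min(12, 7) = 7
E (Black): min(14, 11, 9) = 9
B (White): max(3, 7, 9) = 9
G (Black): min(6, 7) = 6
H (Black): min(5, 2) = 2
I (Black): min(7, 6, 7) = 6
F (White): max(6, 2, 6) = 6
Root (Black): min(9, 6) = 6

6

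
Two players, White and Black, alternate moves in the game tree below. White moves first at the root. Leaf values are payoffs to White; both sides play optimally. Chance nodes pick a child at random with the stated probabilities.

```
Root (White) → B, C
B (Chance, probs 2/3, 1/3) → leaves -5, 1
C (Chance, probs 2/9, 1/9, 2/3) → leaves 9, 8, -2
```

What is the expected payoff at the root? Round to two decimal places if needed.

B (Chance): 2/3·-5 + 1/3·1 = -3
C (Chance): 2/9·9 + 1/9·8 + 2/3·-2 = 1.56
Root (White): max(-3, 1.56) = 1.56

1.56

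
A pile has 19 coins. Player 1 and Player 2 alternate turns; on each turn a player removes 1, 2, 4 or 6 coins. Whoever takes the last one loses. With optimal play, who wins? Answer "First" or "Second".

Mark each pile size as W (mover wins) or L (mover loses):
i:   0  1  2  3  4  5  6  7  8  9 10 11 12 13 14 15 16 17 18 19
     W  L  W  W  L  W  W  W  W  L  W  W  L  W  W  W  W  L  W  W
Position 19 is W, so the first player wins.

First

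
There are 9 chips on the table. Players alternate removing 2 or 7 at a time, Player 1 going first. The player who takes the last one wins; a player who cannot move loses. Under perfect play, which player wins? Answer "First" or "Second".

Second

W/L table (W = player to move can force a win):
i:   0  1  2  3  4  5  6  7  8  9
     L  L  W  W  L  L  W  W  W  L
Position 9 is L, so the second player wins.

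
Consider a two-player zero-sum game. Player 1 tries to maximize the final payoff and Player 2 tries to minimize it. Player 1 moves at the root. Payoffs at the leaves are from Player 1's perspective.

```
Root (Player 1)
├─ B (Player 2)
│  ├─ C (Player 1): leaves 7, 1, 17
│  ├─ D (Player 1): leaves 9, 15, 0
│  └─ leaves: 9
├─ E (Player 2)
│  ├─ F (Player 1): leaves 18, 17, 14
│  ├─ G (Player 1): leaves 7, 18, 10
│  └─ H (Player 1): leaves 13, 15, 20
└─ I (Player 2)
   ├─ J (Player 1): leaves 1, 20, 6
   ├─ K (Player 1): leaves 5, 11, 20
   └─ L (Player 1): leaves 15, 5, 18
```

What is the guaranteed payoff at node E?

18

F: max(18, 17, 14) = 18
G: max(7, 18, 10) = 18
H: max(13, 15, 20) = 20
E: min(18, 18, 20) = 18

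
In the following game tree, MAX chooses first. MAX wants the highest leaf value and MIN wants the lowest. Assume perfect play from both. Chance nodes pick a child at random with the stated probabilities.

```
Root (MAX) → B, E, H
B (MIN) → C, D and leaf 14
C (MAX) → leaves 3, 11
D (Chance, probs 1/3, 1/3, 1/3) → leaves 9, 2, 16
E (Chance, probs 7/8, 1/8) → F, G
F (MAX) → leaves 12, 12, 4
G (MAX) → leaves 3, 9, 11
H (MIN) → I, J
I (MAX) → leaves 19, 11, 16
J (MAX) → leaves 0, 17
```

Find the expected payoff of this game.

17

C (MAX): max(3, 11) = 11
D (Chance): 1/3·9 + 1/3·2 + 1/3·16 = 9
B (MIN): min(11, 9, 14) = 9
F (MAX): max(12, 12, 4) = 12
G (MAX): max(3, 9, 11) = 11
E (Chance): 7/8·12 + 1/8·11 = 11.88
I (MAX): max(19, 11, 16) = 19
J (MAX): max(0, 17) = 17
H (MIN): min(19, 17) = 17
Root (MAX): max(9, 11.88, 17) = 17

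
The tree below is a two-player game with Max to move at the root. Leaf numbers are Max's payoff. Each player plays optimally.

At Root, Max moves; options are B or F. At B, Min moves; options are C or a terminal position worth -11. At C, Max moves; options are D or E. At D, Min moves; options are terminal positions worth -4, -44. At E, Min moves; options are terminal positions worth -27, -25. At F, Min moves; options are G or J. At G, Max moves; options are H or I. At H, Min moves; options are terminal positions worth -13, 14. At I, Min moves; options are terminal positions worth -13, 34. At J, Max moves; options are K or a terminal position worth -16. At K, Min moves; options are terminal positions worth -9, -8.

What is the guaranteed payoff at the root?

-13

D (Min): min(-4, -44) = -44
E (Min): min(-27, -25) = -27
C (Max): max(-44, -27) = -27
B (Min): min(-27, -11) = -27
H (Min): min(-13, 14) = -13
I (Min): min(-13, 34) = -13
G (Max): max(-13, -13) = -13
K (Min): min(-9, -8) = -9
J (Max): max(-9, -16) = -9
F (Min): min(-13, -9) = -13
Root (Max): max(-27, -13) = -13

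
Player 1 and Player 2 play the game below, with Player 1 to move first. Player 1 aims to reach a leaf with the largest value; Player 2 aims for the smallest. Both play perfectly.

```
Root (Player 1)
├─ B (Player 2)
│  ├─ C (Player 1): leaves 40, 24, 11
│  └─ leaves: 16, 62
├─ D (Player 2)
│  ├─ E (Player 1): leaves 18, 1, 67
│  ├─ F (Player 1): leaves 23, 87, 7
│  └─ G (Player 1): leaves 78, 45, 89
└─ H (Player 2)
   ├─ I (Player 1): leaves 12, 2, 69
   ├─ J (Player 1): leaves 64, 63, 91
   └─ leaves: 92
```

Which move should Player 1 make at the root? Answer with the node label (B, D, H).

C (Player 1): max(40, 24, 11) = 40
B (Player 2): min(40, 16, 62) = 16
E (Player 1): max(18, 1, 67) = 67
F (Player 1): max(23, 87, 7) = 87
G (Player 1): max(78, 45, 89) = 89
D (Player 2): min(67, 87, 89) = 67
I (Player 1): max(12, 2, 69) = 69
J (Player 1): max(64, 63, 91) = 91
H (Player 2): min(69, 91, 92) = 69
Root (Player 1): max(16, 67, 69) = 69
Player 1 picks the child with the highest value: H (value 69).

H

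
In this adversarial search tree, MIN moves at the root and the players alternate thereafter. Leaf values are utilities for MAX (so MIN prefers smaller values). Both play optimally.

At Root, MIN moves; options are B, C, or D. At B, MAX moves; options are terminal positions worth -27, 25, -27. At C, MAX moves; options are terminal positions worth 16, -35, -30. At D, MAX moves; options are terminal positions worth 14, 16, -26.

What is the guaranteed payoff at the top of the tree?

B (MAX): max(-27, 25, -27) = 25
C (MAX): max(16, -35, -30) = 16
D (MAX): max(14, 16, -26) = 16
Root (MIN): min(25, 16, 16) = 16

16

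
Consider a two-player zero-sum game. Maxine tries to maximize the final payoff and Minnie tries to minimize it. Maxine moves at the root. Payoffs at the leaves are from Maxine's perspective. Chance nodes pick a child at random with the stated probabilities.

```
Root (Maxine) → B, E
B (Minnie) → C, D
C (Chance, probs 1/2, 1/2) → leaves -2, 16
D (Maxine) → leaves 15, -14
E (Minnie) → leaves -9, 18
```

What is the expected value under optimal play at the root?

7

C (Chance): 1/2·-2 + 1/2·16 = 7
D (Maxine): max(15, -14) = 15
B (Minnie): min(7, 15) = 7
E (Minnie): min(-9, 18) = -9
Root (Maxine): max(7, -9) = 7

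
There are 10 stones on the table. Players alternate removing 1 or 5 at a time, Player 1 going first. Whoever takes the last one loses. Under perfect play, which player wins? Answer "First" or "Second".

W/L table (W = player to move can force a win):
i:   0  1  2  3  4  5  6  7  8  9 10
     W  L  W  L  W  L  W  L  W  L  W
Position 10 is W, so the first player wins.

First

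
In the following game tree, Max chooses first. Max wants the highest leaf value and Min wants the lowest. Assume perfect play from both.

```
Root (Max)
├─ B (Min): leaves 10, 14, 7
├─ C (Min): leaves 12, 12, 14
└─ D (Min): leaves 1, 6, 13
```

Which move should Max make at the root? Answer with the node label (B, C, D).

C

B (Min): min(10, 14, 7) = 7
C (Min): min(12, 12, 14) = 12
D (Min): min(1, 6, 13) = 1
Root (Max): max(7, 12, 1) = 12
Max picks the child with the highest value: C (value 12).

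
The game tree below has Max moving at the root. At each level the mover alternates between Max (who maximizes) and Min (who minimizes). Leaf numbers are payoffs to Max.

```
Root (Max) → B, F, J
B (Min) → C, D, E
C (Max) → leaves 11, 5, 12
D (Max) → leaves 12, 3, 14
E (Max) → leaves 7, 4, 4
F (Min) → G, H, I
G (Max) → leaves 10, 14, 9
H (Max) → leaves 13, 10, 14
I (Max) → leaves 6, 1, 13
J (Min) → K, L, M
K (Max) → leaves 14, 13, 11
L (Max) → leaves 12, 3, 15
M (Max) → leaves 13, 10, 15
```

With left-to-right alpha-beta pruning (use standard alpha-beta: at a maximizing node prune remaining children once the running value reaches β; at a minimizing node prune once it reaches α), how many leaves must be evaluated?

25

C [α=-∞,β=+∞]: v=12
D [α=-∞,β=12]: v=12 after child 1 ≥ β → β-cutoff, skip 2
E [α=-∞,β=12]: v=7
B [α=-∞,β=+∞]: v=7
G [α=7,β=+∞]: v=14
H [α=7,β=14]: v=14
I [α=7,β=14]: v=13
F [α=7,β=+∞]: v=13
K [α=13,β=+∞]: v=14
L [α=13,β=14]: v=15
M [α=13,β=14]: v=15
J [α=13,β=+∞]: v=14
Root [α=-∞,β=+∞]: v=14
Leaves evaluated: 25 of 27.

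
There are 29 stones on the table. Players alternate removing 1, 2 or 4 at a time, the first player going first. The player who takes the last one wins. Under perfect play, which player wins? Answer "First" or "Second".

First

Mark each pile size as W (mover wins) or L (mover loses):
i:   0  1  2  3  4  5  6  7  8  9 10 11 12 13 14 15 16 17 18 19 20 21 22 23 24 25 26 27 28 29
     L  W  W  L  W  W  L  W  W  L  W  W  L  W  W  L  W  W  L  W  W  L  W  W  L  W  W  L  W  W
Position 29 is W, so the first player wins.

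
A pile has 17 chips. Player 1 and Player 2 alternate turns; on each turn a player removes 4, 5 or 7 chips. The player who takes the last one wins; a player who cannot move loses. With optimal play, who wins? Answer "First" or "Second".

Mark each pile size as W (mover wins) or L (mover loses):
i:   0  1  2  3  4  5  6  7  8  9 10 11 12 13 14 15 16 17
     L  L  L  L  W  W  W  W  W  W  W  L  L  L  L  W  W  W
Position 17 is W, so the first player wins.

First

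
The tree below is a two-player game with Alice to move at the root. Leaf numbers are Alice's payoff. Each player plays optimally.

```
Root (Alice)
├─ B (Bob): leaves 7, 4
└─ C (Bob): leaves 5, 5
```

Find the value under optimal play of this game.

5

B (Bob): min(7, 4) = 4
C (Bob): min(5, 5) = 5
Root (Alice): max(4, 5) = 5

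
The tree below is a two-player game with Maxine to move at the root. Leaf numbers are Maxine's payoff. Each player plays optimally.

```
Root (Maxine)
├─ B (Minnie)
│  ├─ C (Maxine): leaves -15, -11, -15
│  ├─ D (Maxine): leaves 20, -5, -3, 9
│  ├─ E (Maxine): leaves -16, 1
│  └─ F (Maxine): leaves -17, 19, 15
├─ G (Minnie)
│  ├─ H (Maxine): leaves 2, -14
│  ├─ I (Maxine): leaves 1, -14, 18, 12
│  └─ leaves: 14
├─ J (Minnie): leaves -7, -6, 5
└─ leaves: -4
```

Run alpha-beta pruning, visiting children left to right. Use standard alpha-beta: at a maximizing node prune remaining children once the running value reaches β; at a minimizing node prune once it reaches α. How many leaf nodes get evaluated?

C [α=-∞,β=+∞]: v=-11
D [α=-∞,β=-11]: v=20 after child 1 ≥ β → β-cutoff, skip 3
E [α=-∞,β=-11]: v=1
F [α=-∞,β=-11]: v=19 after child 2 ≥ β → β-cutoff, skip 1
B [α=-∞,β=+∞]: v=-11
H [α=-11,β=+∞]: v=2
I [α=-11,β=2]: v=18 after child 3 ≥ β → β-cutoff, skip 1
G [α=-11,β=+∞]: v=2
J [α=2,β=+∞]: v=-7 after child 1 ≤ α → α-cutoff, skip 2
Root [α=-∞,β=+∞]: v=2
Leaves evaluated: 16 of 23.

16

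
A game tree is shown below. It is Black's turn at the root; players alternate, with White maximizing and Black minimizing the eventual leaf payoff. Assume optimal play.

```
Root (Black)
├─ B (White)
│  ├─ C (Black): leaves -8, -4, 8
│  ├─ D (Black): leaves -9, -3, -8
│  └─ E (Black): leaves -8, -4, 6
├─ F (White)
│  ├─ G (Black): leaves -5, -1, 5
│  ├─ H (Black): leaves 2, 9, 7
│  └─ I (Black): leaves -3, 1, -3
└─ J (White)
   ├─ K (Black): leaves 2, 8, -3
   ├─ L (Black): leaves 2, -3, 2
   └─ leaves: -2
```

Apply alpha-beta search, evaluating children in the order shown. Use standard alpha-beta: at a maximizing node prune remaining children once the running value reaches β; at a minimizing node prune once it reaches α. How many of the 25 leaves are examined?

11

C [α=-∞,β=+∞]: v=-8
D [α=-8,β=+∞]: v=-9 after child 1 ≤ α → α-cutoff, skip 2
E [α=-8,β=+∞]: v=-8 after child 1 ≤ α → α-cutoff, skip 2
B [α=-∞,β=+∞]: v=-8
G [α=-∞,β=-8]: v=-5
F [α=-∞,β=-8]: v=-5 after child 1 ≥ β → β-cutoff, skip 2
K [α=-∞,β=-8]: v=-3
J [α=-∞,β=-8]: v=-3 after child 1 ≥ β → β-cutoff, skip 2
Root [α=-∞,β=+∞]: v=-8
Leaves evaluated: 11 of 25.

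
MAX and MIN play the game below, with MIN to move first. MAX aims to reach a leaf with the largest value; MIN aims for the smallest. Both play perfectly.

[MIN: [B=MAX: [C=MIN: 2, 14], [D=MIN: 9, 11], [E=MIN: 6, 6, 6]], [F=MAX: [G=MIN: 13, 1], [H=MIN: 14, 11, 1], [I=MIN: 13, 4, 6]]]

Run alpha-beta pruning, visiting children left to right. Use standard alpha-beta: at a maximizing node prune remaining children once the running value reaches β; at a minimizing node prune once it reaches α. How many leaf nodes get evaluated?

C [α=-∞,β=+∞]: v=2
D [α=2,β=+∞]: v=9
E [α=9,β=+∞]: v=6 after child 1 ≤ α → α-cutoff, skip 2
B [α=-∞,β=+∞]: v=9
G [α=-∞,β=9]: v=1
H [α=1,β=9]: v=1
I [α=1,β=9]: v=4
F [α=-∞,β=9]: v=4
Root [α=-∞,β=+∞]: v=4
Leaves evaluated: 13 of 15.

13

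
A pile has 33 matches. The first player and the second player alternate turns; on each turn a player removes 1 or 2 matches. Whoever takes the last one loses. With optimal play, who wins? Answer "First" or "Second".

First

i:   0  1  2  3  4  5  6  7  8  9 10 11 12 13 14 15 16 17 18 19 20 21 22 23 24 25 26 27 28 29 30 31 32 33
     W  L  W  W  L  W  W  L  W  W  L  W  W  L  W  W  L  W  W  L  W  W  L  W  W  L  W  W  L  W  W  L  W  W
Position 33 is W, so the first player wins.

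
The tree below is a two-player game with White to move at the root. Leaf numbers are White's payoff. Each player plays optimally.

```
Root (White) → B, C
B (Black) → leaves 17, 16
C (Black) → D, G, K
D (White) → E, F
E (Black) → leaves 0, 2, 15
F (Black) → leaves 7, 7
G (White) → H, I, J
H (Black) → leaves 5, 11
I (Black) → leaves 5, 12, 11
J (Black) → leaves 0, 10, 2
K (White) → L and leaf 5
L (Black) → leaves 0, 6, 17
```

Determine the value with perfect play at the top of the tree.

16

B (Black): min(17, 16) = 16
E (Black): min(0, 2, 15) = 0
F (Black): min(7, 7) = 7
D (White): max(0, 7) = 7
H (Black): min(5, 11) = 5
I (Black): min(5, 12, 11) = 5
J (Black): min(0, 10, 2) = 0
G (White): max(5, 5, 0) = 5
L (Black): min(0, 6, 17) = 0
K (White): max(0, 5) = 5
C (Black): min(7, 5, 5) = 5
Root (White): max(16, 5) = 16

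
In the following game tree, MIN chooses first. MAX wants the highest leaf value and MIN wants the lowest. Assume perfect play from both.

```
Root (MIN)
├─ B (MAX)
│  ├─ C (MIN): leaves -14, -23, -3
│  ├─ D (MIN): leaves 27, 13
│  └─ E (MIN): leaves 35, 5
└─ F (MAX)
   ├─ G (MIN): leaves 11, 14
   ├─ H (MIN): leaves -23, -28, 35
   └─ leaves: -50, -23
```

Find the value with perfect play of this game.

C (MIN): min(-14, -23, -3) = -23
D (MIN): min(27, 13) = 13
E (MIN): min(35, 5) = 5
B (MAX): max(-23, 13, 5) = 13
G (MIN): min(11, 14) = 11
H (MIN): min(-23, -28, 35) = -28
F (MAX): max(11, -28, -50, -23) = 11
Root (MIN): min(13, 11) = 11

11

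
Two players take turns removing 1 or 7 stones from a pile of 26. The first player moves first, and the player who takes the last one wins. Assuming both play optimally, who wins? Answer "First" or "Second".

Positions where the player to move wins (W) vs loses (L):
i:   0  1  2  3  4  5  6  7  8  9 10 11 12 13 14 15 16 17 18 19 20 21 22 23 24 25 26
     L  W  L  W  L  W  L  W  L  W  L  W  L  W  L  W  L  W  L  W  L  W  L  W  L  W  L
Position 26 is L, so the second player wins.

Second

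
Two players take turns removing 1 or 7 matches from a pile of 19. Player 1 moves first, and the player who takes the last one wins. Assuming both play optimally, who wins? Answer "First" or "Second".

First

Compute winning (W) and losing (L) positions by backward induction:
i:   0  1  2  3  4  5  6  7  8  9 10 11 12 13 14 15 16 17 18 19
     L  W  L  W  L  W  L  W  L  W  L  W  L  W  L  W  L  W  L  W
Position 19 is W, so the first player wins.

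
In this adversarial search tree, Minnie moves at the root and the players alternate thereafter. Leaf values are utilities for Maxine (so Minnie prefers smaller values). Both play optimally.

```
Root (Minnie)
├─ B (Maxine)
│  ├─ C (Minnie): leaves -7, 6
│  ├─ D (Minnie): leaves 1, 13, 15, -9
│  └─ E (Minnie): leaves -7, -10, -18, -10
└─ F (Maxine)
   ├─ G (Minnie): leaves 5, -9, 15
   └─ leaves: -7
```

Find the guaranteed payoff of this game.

-7

C (Minnie): min(-7, 6) = -7
D (Minnie): min(1, 13, 15, -9) = -9
E (Minnie): min(-7, -10, -18, -10) = -18
B (Maxine): max(-7, -9, -18) = -7
G (Minnie): min(5, -9, 15) = -9
F (Maxine): max(-9, -7) = -7
Root (Minnie): min(-7, -7) = -7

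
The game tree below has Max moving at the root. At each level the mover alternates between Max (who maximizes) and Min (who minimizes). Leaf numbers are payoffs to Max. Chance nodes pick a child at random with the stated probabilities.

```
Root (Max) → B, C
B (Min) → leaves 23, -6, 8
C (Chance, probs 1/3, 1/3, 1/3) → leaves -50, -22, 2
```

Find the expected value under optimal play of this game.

-6

B (Min): min(23, -6, 8) = -6
C (Chance): 1/3·-50 + 1/3·-22 + 1/3·2 = -23.33
Root (Max): max(-6, -23.33) = -6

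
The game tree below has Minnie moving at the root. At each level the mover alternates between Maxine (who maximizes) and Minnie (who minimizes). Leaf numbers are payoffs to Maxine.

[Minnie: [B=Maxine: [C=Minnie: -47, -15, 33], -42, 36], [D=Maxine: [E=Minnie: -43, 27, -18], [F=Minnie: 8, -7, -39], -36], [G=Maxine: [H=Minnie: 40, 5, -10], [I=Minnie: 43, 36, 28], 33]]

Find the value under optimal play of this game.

C (Minnie): min(-47, -15, 33) = -47
B (Maxine): max(-47, -42, 36) = 36
E (Minnie): min(-43, 27, -18) = -43
F (Minnie): min(8, -7, -39) = -39
D (Maxine): max(-43, -39, -36) = -36
H (Minnie): min(40, 5, -10) = -10
I (Minnie): min(43, 36, 28) = 28
G (Maxine): max(-10, 28, 33) = 33
Root (Minnie): min(36, -36, 33) = -36

-36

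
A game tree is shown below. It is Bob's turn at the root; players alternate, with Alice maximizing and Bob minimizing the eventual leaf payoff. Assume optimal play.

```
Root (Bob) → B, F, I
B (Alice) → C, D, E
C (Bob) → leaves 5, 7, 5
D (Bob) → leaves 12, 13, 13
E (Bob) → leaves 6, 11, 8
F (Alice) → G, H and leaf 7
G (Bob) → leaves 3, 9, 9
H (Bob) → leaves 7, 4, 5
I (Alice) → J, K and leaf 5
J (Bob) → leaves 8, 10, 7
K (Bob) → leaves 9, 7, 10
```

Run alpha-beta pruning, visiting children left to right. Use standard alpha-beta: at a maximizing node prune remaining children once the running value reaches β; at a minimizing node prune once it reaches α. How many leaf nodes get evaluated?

C [α=-∞,β=+∞]: v=5
D [α=5,β=+∞]: v=12
E [α=12,β=+∞]: v=6 after child 1 ≤ α → α-cutoff, skip 2
B [α=-∞,β=+∞]: v=12
G [α=-∞,β=12]: v=3
H [α=3,β=12]: v=4
F [α=-∞,β=12]: v=7
J [α=-∞,β=7]: v=7
I [α=-∞,β=7]: v=7 after child 1 ≥ β → β-cutoff, skip 2
Root [α=-∞,β=+∞]: v=7
Leaves evaluated: 17 of 23.

17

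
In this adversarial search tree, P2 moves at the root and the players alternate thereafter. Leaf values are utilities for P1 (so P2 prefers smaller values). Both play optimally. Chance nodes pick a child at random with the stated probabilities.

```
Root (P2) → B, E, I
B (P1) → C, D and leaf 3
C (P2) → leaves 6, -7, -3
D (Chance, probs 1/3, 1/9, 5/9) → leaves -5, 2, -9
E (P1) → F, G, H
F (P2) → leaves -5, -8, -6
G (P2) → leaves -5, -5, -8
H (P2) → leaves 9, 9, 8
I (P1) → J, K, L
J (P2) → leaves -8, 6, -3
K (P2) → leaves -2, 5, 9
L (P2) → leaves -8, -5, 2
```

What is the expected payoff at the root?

-2

C (P2): min(6, -7, -3) = -7
D (Chance): 1/3·-5 + 1/9·2 + 5/9·-9 = -6.44
B (P1): max(-7, -6.44, 3) = 3
F (P2): min(-5, -8, -6) = -8
G (P2): min(-5, -5, -8) = -8
H (P2): min(9, 9, 8) = 8
E (P1): max(-8, -8, 8) = 8
J (P2): min(-8, 6, -3) = -8
K (P2): min(-2, 5, 9) = -2
L (P2): min(-8, -5, 2) = -8
I (P1): max(-8, -2, -8) = -2
Root (P2): min(3, 8, -2) = -2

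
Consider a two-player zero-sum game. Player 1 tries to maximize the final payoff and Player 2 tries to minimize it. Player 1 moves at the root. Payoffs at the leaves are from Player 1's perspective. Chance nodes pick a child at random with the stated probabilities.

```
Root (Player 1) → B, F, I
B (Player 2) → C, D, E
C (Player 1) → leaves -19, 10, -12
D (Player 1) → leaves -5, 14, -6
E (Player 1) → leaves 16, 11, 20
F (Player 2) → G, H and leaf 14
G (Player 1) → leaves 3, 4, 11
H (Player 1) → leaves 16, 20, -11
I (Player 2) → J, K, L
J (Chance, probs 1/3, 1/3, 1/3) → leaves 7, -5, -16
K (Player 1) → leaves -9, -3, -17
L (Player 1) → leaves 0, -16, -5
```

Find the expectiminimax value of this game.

11

C (Player 1): max(-19, 10, -12) = 10
D (Player 1): max(-5, 14, -6) = 14
E (Player 1): max(16, 11, 20) = 20
B (Player 2): min(10, 14, 20) = 10
G (Player 1): max(3, 4, 11) = 11
H (Player 1): max(16, 20, -11) = 20
F (Player 2): min(11, 20, 14) = 11
J (Chance): 1/3·7 + 1/3·-5 + 1/3·-16 = -4.67
K (Player 1): max(-9, -3, -17) = -3
L (Player 1): max(0, -16, -5) = 0
I (Player 2): min(-4.67, -3, 0) = -4.67
Root (Player 1): max(10, 11, -4.67) = 11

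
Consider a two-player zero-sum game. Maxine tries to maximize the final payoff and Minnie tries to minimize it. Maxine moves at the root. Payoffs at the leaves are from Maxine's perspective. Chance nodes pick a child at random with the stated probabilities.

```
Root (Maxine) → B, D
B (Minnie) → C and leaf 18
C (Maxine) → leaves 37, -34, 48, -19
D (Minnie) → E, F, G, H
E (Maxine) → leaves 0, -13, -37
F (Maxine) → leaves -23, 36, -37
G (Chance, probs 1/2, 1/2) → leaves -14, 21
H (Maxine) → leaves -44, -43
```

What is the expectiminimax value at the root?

C (Maxine): max(37, -34, 48, -19) = 48
B (Minnie): min(48, 18) = 18
E (Maxine): max(0, -13, -37) = 0
F (Maxine): max(-23, 36, -37) = 36
G (Chance): 1/2·-14 + 1/2·21 = 3.5
H (Maxine): max(-44, -43) = -43
D (Minnie): min(0, 36, 3.5, -43) = -43
Root (Maxine): max(18, -43) = 18

18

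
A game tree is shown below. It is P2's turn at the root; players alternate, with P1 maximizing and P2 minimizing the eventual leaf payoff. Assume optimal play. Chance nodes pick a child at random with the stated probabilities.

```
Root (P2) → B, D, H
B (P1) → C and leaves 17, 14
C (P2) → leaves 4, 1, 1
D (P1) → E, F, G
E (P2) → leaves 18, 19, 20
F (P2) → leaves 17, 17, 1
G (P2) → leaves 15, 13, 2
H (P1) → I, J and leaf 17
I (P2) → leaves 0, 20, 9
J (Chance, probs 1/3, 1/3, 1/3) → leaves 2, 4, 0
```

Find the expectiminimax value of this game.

17

C (P2): min(4, 1, 1) = 1
B (P1): max(1, 17, 14) = 17
E (P2): min(18, 19, 20) = 18
F (P2): min(17, 17, 1) = 1
G (P2): min(15, 13, 2) = 2
D (P1): max(18, 1, 2) = 18
I (P2): min(0, 20, 9) = 0
J (Chance): 1/3·2 + 1/3·4 + 1/3·0 = 2
H (P1): max(0, 2, 17) = 17
Root (P2): min(17, 18, 17) = 17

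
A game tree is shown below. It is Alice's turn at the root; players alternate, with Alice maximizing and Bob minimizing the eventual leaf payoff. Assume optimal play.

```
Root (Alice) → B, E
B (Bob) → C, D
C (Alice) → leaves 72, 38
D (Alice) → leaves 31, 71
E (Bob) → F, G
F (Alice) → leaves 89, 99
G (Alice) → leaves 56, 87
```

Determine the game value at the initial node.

87

C (Alice): max(72, 38) = 72
D (Alice): max(31, 71) = 71
B (Bob): min(72, 71) = 71
F (Alice): max(89, 99) = 99
G (Alice): max(56, 87) = 87
E (Bob): min(99, 87) = 87
Root (Alice): max(71, 87) = 87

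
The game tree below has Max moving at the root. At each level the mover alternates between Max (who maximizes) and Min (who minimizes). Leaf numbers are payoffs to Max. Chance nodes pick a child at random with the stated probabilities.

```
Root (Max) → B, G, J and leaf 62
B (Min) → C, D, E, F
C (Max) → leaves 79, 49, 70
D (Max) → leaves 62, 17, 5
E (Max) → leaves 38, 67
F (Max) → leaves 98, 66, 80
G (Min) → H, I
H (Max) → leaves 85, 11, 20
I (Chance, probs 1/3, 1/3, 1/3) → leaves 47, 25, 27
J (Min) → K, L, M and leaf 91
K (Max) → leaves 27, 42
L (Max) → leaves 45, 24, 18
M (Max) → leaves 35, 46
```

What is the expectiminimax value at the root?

C (Max): max(79, 49, 70) = 79
D (Max): max(62, 17, 5) = 62
E (Max): max(38, 67) = 67
F (Max): max(98, 66, 80) = 98
B (Min): min(79, 62, 67, 98) = 62
H (Max): max(85, 11, 20) = 85
I (Chance): 1/3·47 + 1/3·25 + 1/3·27 = 33
G (Min): min(85, 33) = 33
K (Max): max(27, 42) = 42
L (Max): max(45, 24, 18) = 45
M (Max): max(35, 46) = 46
J (Min): min(42, 45, 46, 91) = 42
Root (Max): max(62, 33, 42, 62) = 62

62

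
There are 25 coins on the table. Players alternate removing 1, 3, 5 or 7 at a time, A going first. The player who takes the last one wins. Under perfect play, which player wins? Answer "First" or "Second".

Mark each pile size as W (mover wins) or L (mover loses):
i:   0  1  2  3  4  5  6  7  8  9 10 11 12 13 14 15 16 17 18 19 20 21 22 23 24 25
     L  W  L  W  L  W  L  W  L  W  L  W  L  W  L  W  L  W  L  W  L  W  L  W  L  W
Position 25 is W, so the first player wins.

First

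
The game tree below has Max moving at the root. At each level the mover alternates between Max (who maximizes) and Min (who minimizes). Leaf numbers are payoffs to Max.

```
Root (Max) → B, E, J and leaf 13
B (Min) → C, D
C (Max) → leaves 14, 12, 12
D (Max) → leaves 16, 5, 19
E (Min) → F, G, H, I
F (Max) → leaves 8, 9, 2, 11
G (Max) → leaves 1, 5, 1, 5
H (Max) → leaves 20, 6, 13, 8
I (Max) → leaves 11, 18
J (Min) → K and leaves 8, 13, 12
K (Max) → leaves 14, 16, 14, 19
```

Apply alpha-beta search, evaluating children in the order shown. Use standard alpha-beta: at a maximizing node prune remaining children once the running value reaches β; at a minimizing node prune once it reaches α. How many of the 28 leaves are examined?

C [α=-∞,β=+∞]: v=14
D [α=-∞,β=14]: v=16 after child 1 ≥ β → β-cutoff, skip 2
B [α=-∞,β=+∞]: v=14
F [α=14,β=+∞]: v=11
E [α=14,β=+∞]: v=11 after child 1 ≤ α → α-cutoff, skip 3
K [α=14,β=+∞]: v=19
J [α=14,β=+∞]: v=8 after child 2 ≤ α → α-cutoff, skip 2
Root [α=-∞,β=+∞]: v=14
Leaves evaluated: 14 of 28.

14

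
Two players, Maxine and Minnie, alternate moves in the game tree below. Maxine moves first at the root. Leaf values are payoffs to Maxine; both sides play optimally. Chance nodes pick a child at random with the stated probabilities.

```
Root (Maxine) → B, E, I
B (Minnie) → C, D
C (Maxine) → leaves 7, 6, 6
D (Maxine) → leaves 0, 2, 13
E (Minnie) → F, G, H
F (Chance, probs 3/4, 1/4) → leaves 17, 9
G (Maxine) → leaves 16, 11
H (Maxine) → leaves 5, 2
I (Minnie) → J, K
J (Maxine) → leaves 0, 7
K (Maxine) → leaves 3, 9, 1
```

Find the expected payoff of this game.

C (Maxine): max(7, 6, 6) = 7
D (Maxine): max(0, 2, 13) = 13
B (Minnie): min(7, 13) = 7
F (Chance): 3/4·17 + 1/4·9 = 15
G (Maxine): max(16, 11) = 16
H (Maxine): max(5, 2) = 5
E (Minnie): min(15, 16, 5) = 5
J (Maxine): max(0, 7) = 7
K (Maxine): max(3, 9, 1) = 9
I (Minnie): min(7, 9) = 7
Root (Maxine): max(7, 5, 7) = 7

7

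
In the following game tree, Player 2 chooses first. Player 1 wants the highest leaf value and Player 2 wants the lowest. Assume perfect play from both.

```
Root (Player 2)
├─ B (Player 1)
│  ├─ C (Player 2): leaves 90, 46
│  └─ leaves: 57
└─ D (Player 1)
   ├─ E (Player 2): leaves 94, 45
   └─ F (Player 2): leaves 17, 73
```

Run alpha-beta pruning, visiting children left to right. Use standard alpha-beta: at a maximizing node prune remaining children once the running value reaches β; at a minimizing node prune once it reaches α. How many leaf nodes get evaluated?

6

C [α=-∞,β=+∞]: v=46
B [α=-∞,β=+∞]: v=57
E [α=-∞,β=57]: v=45
F [α=45,β=57]: v=17 after child 1 ≤ α → α-cutoff, skip 1
D [α=-∞,β=57]: v=45
Root [α=-∞,β=+∞]: v=45
Leaves evaluated: 6 of 7.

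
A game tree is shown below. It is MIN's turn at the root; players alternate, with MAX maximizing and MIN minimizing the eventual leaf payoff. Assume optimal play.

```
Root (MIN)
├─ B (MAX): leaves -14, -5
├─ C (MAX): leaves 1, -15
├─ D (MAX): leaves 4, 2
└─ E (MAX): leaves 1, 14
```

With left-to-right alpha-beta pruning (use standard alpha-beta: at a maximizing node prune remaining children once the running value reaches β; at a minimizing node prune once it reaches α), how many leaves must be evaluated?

5

B [α=-∞,β=+∞]: v=-5
C [α=-∞,β=-5]: v=1 after child 1 ≥ β → β-cutoff, skip 1
D [α=-∞,β=-5]: v=4 after child 1 ≥ β → β-cutoff, skip 1
E [α=-∞,β=-5]: v=1 after child 1 ≥ β → β-cutoff, skip 1
Root [α=-∞,β=+∞]: v=-5
Leaves evaluated: 5 of 8.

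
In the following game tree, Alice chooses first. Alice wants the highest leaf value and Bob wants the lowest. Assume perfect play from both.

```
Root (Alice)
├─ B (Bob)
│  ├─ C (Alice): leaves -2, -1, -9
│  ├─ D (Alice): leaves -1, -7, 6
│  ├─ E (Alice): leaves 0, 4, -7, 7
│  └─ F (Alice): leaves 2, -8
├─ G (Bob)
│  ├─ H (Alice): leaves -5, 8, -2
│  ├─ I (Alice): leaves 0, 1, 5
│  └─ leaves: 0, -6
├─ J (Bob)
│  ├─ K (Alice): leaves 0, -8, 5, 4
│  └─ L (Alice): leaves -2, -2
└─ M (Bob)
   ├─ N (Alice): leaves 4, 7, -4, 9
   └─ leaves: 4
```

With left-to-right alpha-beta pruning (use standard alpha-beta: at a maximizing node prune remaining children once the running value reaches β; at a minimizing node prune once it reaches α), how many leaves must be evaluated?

C [α=-∞,β=+∞]: v=-1
D [α=-∞,β=-1]: v=-1 after child 1 ≥ β → β-cutoff, skip 2
E [α=-∞,β=-1]: v=0 after child 1 ≥ β → β-cutoff, skip 3
F [α=-∞,β=-1]: v=2 after child 1 ≥ β → β-cutoff, skip 1
B [α=-∞,β=+∞]: v=-1
H [α=-1,β=+∞]: v=8
I [α=-1,β=8]: v=5
G [α=-1,β=+∞]: v=-6
K [α=-1,β=+∞]: v=5
L [α=-1,β=5]: v=-2
J [α=-1,β=+∞]: v=-2
N [α=-1,β=+∞]: v=9
M [α=-1,β=+∞]: v=4
Root [α=-∞,β=+∞]: v=4
Leaves evaluated: 25 of 31.

25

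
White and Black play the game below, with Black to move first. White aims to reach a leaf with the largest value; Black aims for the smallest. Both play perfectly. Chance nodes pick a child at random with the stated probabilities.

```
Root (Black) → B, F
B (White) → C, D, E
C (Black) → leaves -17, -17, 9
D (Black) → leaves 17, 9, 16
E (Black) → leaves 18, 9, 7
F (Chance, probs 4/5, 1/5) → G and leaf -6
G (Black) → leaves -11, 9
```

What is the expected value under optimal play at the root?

-10

C (Black): min(-17, -17, 9) = -17
D (Black): min(17, 9, 16) = 9
E (Black): min(18, 9, 7) = 7
B (White): max(-17, 9, 7) = 9
G (Black): min(-11, 9) = -11
F (Chance): 4/5·-11 + 1/5·-6 = -10
Root (Black): min(9, -10) = -10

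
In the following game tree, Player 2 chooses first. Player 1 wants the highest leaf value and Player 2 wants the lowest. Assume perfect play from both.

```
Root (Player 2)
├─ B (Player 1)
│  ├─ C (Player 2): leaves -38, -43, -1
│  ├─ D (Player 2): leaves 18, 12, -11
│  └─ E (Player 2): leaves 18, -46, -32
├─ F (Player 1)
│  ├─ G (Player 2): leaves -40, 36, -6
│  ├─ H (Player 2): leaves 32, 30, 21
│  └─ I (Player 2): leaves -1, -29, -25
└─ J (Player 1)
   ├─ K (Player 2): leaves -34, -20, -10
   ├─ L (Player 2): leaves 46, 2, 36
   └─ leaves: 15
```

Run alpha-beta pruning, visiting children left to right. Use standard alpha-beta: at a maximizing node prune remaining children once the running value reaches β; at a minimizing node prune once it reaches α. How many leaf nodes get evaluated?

C [α=-∞,β=+∞]: v=-43
D [α=-43,β=+∞]: v=-11
E [α=-11,β=+∞]: v=-46 after child 2 ≤ α → α-cutoff, skip 1
B [α=-∞,β=+∞]: v=-11
G [α=-∞,β=-11]: v=-40
H [α=-40,β=-11]: v=21
F [α=-∞,β=-11]: v=21 after child 2 ≥ β → β-cutoff, skip 1
K [α=-∞,β=-11]: v=-34
L [α=-34,β=-11]: v=2
J [α=-∞,β=-11]: v=2 after child 2 ≥ β → β-cutoff, skip 1
Root [α=-∞,β=+∞]: v=-11
Leaves evaluated: 20 of 25.

20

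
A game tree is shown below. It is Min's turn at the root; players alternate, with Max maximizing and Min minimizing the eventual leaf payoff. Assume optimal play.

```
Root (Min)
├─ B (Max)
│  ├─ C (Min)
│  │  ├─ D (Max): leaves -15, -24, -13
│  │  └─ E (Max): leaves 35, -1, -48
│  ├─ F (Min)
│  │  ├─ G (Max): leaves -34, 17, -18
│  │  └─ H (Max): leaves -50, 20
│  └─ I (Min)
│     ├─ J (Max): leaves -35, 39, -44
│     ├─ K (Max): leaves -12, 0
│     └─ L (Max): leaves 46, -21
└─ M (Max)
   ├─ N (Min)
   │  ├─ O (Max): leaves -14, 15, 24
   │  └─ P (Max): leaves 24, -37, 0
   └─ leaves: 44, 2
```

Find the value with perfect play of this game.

D (Max): max(-15, -24, -13) = -13
E (Max): max(35, -1, -48) = 35
C (Min): min(-13, 35) = -13
G (Max): max(-34, 17, -18) = 17
H (Max): max(-50, 20) = 20
F (Min): min(17, 20) = 17
J (Max): max(-35, 39, -44) = 39
K (Max): max(-12, 0) = 0
L (Max): max(46, -21) = 46
I (Min): min(39, 0, 46) = 0
B (Max): max(-13, 17, 0) = 17
O (Max): max(-14, 15, 24) = 24
P (Max): max(24, -37, 0) = 24
N (Min): min(24, 24) = 24
M (Max): max(24, 44, 2) = 44
Root (Min): min(17, 44) = 17

17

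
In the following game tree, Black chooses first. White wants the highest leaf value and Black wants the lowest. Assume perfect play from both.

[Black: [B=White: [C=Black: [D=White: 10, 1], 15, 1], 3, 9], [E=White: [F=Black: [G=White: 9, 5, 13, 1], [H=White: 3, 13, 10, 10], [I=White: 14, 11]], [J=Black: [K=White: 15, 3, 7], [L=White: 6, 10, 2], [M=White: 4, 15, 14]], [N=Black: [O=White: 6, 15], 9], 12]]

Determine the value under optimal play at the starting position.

D (White): max(10, 1) = 10
C (Black): min(10, 15, 1) = 1
B (White): max(1, 3, 9) = 9
G (White): max(9, 5, 13, 1) = 13
H (White): max(3, 13, 10, 10) = 13
I (White): max(14, 11) = 14
F (Black): min(13, 13, 14) = 13
K (White): max(15, 3, 7) = 15
L (White): max(6, 10, 2) = 10
M (White): max(4, 15, 14) = 15
J (Black): min(15, 10, 15) = 10
O (White): max(6, 15) = 15
N (Black): min(15, 9) = 9
E (White): max(13, 10, 9, 12) = 13
Root (Black): min(9, 13) = 9

9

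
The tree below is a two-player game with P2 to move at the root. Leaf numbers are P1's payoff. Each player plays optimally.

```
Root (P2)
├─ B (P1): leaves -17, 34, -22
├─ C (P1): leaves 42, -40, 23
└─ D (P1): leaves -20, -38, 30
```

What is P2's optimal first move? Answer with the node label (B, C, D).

D

B (P1): max(-17, 34, -22) = 34
C (P1): max(42, -40, 23) = 42
D (P1): max(-20, -38, 30) = 30
Root (P2): min(34, 42, 30) = 30
P2 picks the child with the lowest value: D (value 30).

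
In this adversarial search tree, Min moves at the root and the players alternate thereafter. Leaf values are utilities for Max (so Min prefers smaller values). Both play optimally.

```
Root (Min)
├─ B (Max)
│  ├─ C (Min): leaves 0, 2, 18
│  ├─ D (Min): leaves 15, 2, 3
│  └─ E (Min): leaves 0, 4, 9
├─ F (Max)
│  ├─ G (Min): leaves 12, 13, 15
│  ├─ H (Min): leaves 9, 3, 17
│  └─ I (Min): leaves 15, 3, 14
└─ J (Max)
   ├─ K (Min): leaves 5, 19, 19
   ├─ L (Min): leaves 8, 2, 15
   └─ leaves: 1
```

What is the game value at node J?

5

K: min(5, 19, 19) = 5
L: min(8, 2, 15) = 2
J: max(5, 2, 1) = 5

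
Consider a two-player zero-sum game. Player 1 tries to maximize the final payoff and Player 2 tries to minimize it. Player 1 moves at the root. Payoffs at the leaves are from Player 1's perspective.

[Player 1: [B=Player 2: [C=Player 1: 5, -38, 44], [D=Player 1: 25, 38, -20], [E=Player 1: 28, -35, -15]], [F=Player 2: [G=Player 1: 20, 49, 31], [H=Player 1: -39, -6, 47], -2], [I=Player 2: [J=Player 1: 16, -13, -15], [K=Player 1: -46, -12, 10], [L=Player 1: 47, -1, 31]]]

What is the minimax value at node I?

10

J: max(16, -13, -15) = 16
K: max(-46, -12, 10) = 10
L: max(47, -1, 31) = 47
I: min(16, 10, 47) = 10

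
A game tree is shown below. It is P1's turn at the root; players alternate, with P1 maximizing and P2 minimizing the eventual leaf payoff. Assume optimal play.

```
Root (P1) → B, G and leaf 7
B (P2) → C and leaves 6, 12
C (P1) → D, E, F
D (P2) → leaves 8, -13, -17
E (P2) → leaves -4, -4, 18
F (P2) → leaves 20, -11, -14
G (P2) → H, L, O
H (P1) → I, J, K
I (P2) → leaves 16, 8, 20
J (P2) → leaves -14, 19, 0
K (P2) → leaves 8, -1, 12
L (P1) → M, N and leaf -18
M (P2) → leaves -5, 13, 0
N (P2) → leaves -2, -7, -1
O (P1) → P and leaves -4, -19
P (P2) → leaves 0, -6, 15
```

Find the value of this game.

D (P2): min(8, -13, -17) = -17
E (P2): min(-4, -4, 18) = -4
F (P2): min(20, -11, -14) = -14
C (P1): max(-17, -4, -14) = -4
B (P2): min(-4, 6, 12) = -4
I (P2): min(16, 8, 20) = 8
J (P2): min(-14, 19, 0) = -14
K (P2): min(8, -1, 12) = -1
H (P1): max(8, -14, -1) = 8
M (P2): min(-5, 13, 0) = -5
N (P2): min(-2, -7, -1) = -7
L (P1): max(-5, -7, -18) = -5
P (P2): min(0, -6, 15) = -6
O (P1): max(-6, -4, -19) = -4
G (P2): min(8, -5, -4) = -5
Root (P1): max(-4, -5, 7) = 7

7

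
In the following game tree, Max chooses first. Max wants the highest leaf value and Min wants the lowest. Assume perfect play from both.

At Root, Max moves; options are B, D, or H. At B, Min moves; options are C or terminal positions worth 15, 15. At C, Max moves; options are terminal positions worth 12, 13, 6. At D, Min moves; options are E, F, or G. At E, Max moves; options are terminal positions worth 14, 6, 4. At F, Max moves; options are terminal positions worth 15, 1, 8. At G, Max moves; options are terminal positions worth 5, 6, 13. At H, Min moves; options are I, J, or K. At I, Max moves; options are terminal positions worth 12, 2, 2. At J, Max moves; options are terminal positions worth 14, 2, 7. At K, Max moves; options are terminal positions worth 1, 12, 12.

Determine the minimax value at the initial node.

13

C (Max): max(12, 13, 6) = 13
B (Min): min(13, 15, 15) = 13
E (Max): max(14, 6, 4) = 14
F (Max): max(15, 1, 8) = 15
G (Max): max(5, 6, 13) = 13
D (Min): min(14, 15, 13) = 13
I (Max): max(12, 2, 2) = 12
J (Max): max(14, 2, 7) = 14
K (Max): max(1, 12, 12) = 12
H (Min): min(12, 14, 12) = 12
Root (Max): max(13, 13, 12) = 13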